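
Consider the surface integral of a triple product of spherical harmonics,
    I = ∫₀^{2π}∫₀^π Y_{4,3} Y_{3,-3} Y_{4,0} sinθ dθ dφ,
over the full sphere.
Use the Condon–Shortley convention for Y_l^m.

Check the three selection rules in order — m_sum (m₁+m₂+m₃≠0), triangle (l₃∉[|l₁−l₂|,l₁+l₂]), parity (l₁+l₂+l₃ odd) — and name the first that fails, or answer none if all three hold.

Σmᵢ = 0  ✓
l₃∈[|l₁−l₂|,l₁+l₂]=[1,7], have l₃=4  ✓
Σlᵢ = 11 ⇒ odd  ✗

parity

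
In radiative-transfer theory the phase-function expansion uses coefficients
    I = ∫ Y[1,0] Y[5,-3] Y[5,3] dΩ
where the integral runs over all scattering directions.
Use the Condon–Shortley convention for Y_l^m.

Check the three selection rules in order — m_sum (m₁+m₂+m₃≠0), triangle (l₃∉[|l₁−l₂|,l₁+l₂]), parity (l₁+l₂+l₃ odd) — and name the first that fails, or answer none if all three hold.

parity

m₁+m₂+m₃ = 0 − 3 + 3 = 0  ✓
triangle: |1−5|=4 ≤ l₃=5 ≤ 1+5=6  ✓
parity: l₁+l₂+l₃ = 11 is odd  ✗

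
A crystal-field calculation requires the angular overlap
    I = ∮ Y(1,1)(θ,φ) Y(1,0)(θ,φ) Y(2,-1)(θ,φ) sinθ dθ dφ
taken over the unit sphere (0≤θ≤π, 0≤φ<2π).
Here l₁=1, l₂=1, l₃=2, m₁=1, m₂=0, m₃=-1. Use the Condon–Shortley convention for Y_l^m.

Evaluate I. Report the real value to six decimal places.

Checks pass: Σm=0; 4 even; l₃=2∈[0,2].
(2·1+1)(2·1+1)(2·2+1) = 45
Δ: 0! 2! 2! / 5! → 1/30
sum: t=0:+1/1 = 1/1
3j²(1 1 2; 0 0 0) = Δ·Π!·Σ² = 2/15  (sign +1)
sum: t=0:+1/2 = 1/2
3j²(1 1 2; 1 0 -1) = Δ·Π!·Σ² = 1/10  (sign -1)
combine: 4πI² = 45·2/15·1/10 = 3/5
take √, sign -1: I = -0.21850969

-0.218510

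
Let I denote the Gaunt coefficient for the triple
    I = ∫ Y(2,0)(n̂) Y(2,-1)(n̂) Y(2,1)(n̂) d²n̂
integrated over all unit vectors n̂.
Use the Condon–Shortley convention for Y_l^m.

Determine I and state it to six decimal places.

-0.090112

Checks pass: Σm=0; 6 even; l₃=2∈[0,4].
(2·2+1)(2·2+1)(2·2+1) = 125
Δ: 2! 2! 2! / 7! → 1/630
sum: t=0:+1/8 t=1:−1/1 t=2:+1/8 = -3/4
3j²(2 2 2; 0 0 0) = Δ·Π!·Σ² = 2/35  (sign -1)
sum: t=0:+1/4 t=1:−1/2 = -1/4
3j²(2 2 2; 0 -1 1) = Δ·Π!·Σ² = 1/70  (sign +1)
combine: 4πI² = 125·2/35·1/70 = 5/49
take √, sign -1: I = -0.09011188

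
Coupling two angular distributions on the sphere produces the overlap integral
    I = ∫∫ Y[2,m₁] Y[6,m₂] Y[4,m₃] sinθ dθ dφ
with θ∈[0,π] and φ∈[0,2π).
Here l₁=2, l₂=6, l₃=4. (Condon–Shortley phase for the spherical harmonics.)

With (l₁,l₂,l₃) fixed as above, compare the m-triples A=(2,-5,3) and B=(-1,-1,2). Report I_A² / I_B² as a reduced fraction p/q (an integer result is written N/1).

33/7

Shared (l₁,l₂,l₃)=(2,6,4): N and (l;000)² cancel in I_A²/I_B².
A: Δ = 4!·0!·8!/13! = 1/6435; Racah Σ t=0..0: t=0:+1/120960 = 1/120960; ⇒ 3j(2 6 4; 2 -5 3)² = 2/39, sgn -1
B: Δ = 4!·0!·8!/13! = 1/6435; Racah Σ t=3..3: t=3:−1/8640 = -1/8640; ⇒ 3j(2 6 4; -1 -1 2)² = 14/1287, sgn -1
I_A²/I_B² = (2/39)/(14/1287) = 33/7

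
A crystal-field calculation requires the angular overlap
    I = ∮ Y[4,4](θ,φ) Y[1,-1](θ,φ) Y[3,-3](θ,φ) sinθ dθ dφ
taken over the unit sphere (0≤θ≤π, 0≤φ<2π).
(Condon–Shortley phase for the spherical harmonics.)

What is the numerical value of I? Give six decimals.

Rules hold: Σm=0, L=8 even, 3≤3≤5.
N = 9·3·7 = 189
Δ = 2!·6!·0!/9! = 1/252
Racah Σ t=1..1: t=1:−1/36 = -1/36
⇒ 3j(4 1 3; 0 0 0)² = 4/63, sgn +1
Racah Σ t=0..0: t=0:+1/1440 = 1/1440
⇒ 3j(4 1 3; 4 -1 -3)² = 1/9, sgn +1
4πI² = N·(3j₀)²·(3jₘ)² = 4/3
I = +1·√(1.33333/4π) = 0.32573501

0.325735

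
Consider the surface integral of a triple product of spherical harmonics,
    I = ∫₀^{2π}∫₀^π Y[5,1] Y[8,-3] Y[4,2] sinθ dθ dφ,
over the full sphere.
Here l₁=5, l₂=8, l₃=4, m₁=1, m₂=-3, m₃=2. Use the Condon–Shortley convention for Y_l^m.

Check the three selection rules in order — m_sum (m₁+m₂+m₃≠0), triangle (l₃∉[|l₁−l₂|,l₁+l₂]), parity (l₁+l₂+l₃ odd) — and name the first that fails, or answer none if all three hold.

parity

Σmᵢ = 0  ✓
l₃∈[|l₁−l₂|,l₁+l₂]=[3,13], have l₃=4  ✓
Σlᵢ = 17 ⇒ odd  ✗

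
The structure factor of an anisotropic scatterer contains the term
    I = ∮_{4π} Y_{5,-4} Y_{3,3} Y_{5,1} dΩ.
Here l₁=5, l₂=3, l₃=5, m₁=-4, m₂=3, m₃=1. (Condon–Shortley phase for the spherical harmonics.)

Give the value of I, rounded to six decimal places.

0.000000

l₁+l₂+l₃=13 is odd: 3j(l;000)=0 ⇒ I=0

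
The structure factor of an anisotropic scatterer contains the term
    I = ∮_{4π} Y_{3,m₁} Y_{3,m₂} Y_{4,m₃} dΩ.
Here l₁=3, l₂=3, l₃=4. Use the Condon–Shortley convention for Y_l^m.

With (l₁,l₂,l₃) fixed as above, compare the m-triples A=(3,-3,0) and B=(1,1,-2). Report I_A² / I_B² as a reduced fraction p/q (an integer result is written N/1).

l's match ⇒ only the (l;m) 3-j factors differ between A and B.
A: triangle coeff Δ(3,3,4) = 1/34650; Σ_t [0,0]: t=0:+1/1152 = 1/1152; (3j)²=1/154 [(3 3 4; 3 -3 0)], sign=+1
B: triangle coeff Δ(3,3,4) = 1/34650; Σ_t [0,2]: t=0:+1/192 t=1:−1/36 t=2:+1/192 = -5/288; (3j)²=20/693 [(3 3 4; 1 1 -2)], sign=-1
I_A²/I_B² = (1/154)/(20/693) = 9/40

9/40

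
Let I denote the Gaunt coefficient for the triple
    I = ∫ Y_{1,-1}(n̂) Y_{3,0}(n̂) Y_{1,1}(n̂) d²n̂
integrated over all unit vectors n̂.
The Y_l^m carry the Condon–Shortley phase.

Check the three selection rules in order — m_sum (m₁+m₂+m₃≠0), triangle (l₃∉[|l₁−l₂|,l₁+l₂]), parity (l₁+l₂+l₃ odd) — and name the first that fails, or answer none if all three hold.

triangle

azimuthal sum: -1 + 0 + 1 = 0  ✓
2 ≤ 1 ≤ 4 (triangle on l)  ✗
L = 1 + 3 + 1 = 5 (odd)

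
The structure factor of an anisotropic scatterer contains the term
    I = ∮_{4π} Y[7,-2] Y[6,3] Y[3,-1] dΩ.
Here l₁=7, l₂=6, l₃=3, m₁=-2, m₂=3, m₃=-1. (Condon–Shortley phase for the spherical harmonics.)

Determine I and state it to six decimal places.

Rules hold: Σm=0, L=16 even, 1≤3≤13.
N = 15·13·7 = 1365
Δ = 10!·4!·2!/17! = 1/2042040
Racah Σ t=4..6: t=4:+1/207360 t=5:−1/57600 t=6:+1/207360 = -1/129600
⇒ 3j(7 6 3; 0 0 0)² = 168/12155, sgn +1
Racah Σ t=7..9: t=7:−1/241920 t=8:+1/483840 t=9:−1/17418240 = -37/17418240
⇒ 3j(7 6 3; -2 3 -1)² = 1369/136136, sgn -1
4πI² = N·(3j₀)²·(3jₘ)² = 86247/454597
I = -1·√(0.189722/4π) = -0.12287224

-0.122872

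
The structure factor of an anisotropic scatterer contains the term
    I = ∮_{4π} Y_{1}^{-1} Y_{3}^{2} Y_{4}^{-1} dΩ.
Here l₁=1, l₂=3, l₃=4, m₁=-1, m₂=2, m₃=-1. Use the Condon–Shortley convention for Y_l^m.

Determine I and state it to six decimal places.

m-sum 0 ✓  L=8 even ✓  2≤4≤4 ✓
Π(2lᵢ+1) = 3×7×9 = 189
triangle coeff Δ(1,3,4) = 1/252
Σ_t [0,0]: t=0:+1/36 = 1/36
(3j)²=4/63 [(1 3 4; 0 0 0)], sign=+1
Σ_t [0,0]: t=0:+1/240 = 1/240
(3j)²=1/84 [(1 3 4; -1 2 -1)], sign=-1
⇒ 4πI² = 1/7
I = (-1)√(1/7/(4π)) = -0.10662181

-0.106622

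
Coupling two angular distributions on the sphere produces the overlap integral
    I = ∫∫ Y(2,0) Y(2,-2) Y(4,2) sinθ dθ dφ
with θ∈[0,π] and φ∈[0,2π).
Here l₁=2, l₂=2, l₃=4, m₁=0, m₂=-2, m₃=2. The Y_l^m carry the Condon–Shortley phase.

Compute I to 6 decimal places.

Rules hold: Σm=0, L=8 even, 0≤4≤4.
N = 5·5·9 = 225
Δ = 0!·4!·4!/9! = 1/630
Racah Σ t=0..0: t=0:+1/16 = 1/16
⇒ 3j(2 2 4; 0 0 0)² = 2/35, sgn +1
Racah Σ t=0..0: t=0:+1/96 = 1/96
⇒ 3j(2 2 4; 0 -2 2)² = 1/42, sgn +1
4πI² = N·(3j₀)²·(3jₘ)² = 15/49
I = +1·√(0.306122/4π) = 0.15607835

0.156078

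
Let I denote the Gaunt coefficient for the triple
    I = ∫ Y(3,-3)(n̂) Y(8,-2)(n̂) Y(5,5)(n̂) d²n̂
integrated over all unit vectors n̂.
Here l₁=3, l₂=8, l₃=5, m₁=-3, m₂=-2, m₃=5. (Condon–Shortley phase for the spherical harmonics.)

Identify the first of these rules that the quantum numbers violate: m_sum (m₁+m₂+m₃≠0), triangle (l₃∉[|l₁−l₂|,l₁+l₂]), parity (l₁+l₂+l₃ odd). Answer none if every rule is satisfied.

azimuthal sum: -3 − 2 + 5 = 0  ✓
5 ≤ 5 ≤ 11 (triangle on l)  ✓
L = 3 + 8 + 5 = 16 (even)  ✓

none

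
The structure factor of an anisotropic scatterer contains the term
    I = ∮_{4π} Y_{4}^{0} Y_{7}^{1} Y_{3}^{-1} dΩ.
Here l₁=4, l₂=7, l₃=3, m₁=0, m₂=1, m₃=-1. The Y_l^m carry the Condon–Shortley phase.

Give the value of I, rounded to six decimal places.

-0.218337

m-sum 0 ✓  L=14 even ✓  3≤3≤11 ✓
Π(2lᵢ+1) = 9×15×7 = 945
triangle coeff Δ(4,7,3) = 1/45045
Σ_t [4,4]: t=4:+1/20736 = 1/20736
(3j)²=35/1287 [(4 7 3; 0 0 0)], sign=-1
Σ_t [4,4]: t=4:+1/27648 = 1/27648
(3j)²=10/429 [(4 7 3; 0 1 -1)], sign=+1
⇒ 4πI² = 12250/20449
I = (-1)√(12250/20449/(4π)) = -0.21833687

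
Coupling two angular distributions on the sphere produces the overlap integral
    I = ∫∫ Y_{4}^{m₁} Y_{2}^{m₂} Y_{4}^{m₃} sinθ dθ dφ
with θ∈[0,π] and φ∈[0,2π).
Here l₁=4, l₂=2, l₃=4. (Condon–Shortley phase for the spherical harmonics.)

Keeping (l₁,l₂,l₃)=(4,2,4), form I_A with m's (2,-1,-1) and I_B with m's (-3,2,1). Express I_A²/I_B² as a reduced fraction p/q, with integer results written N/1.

9/14

Shared (l₁,l₂,l₃)=(4,2,4): N and (l;000)² cancel in I_A²/I_B².
A: Δ = 2!·6!·2!/11! = 1/13860; Racah Σ t=0..1: t=0:+1/96 t=1:−1/240 = 1/160; ⇒ 3j(4 2 4; 2 -1 -1)² = 27/1540, sgn -1
B: Δ = 2!·6!·2!/11! = 1/13860; Racah Σ t=2..2: t=2:+1/480 = 1/480; ⇒ 3j(4 2 4; -3 2 1)² = 3/110, sgn -1
I_A²/I_B² = (27/1540)/(3/110) = 9/14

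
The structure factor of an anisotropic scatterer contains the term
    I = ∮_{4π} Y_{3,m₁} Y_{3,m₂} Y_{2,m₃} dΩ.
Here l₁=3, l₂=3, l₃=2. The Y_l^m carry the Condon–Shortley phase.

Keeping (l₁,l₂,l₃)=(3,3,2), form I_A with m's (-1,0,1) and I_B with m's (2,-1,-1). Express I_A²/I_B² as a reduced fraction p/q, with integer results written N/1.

l's match ⇒ only the (l;m) 3-j factors differ between A and B.
A: triangle coeff Δ(3,3,2) = 1/3780; Σ_t [2,3]: t=2:+1/8 t=3:−1/12 = 1/24; (3j)²=1/210 [(3 3 2; -1 0 1)], sign=-1
B: triangle coeff Δ(3,3,2) = 1/3780; Σ_t [0,1]: t=0:+1/48 t=1:−1/12 = -1/16; (3j)²=1/28 [(3 3 2; 2 -1 -1)], sign=+1
I_A²/I_B² = (1/210)/(1/28) = 2/15

2/15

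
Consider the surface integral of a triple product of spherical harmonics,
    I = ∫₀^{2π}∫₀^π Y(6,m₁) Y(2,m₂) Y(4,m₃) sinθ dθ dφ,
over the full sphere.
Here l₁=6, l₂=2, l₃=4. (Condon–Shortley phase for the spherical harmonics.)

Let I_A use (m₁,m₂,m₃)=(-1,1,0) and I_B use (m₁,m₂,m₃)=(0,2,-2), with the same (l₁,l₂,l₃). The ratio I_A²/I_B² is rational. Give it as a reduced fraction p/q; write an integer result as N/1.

Same 6,2,4: normalisation and zero-m 3j drop out of the ratio.
A: Δ: 4! 8! 0! / 13! → 1/6435; sum: t=3:−1/3456 = -1/3456; 3j²(6 2 4; -1 1 0) = Δ·Π!·Σ² = 35/1287  (sign -1)
B: Δ: 4! 8! 0! / 13! → 1/6435; sum: t=4:+1/34560 = 1/34560; 3j²(6 2 4; 0 2 -2) = Δ·Π!·Σ² = 1/429  (sign +1)
I_A²/I_B² = (35/1287)/(1/429) = 35/3

35/3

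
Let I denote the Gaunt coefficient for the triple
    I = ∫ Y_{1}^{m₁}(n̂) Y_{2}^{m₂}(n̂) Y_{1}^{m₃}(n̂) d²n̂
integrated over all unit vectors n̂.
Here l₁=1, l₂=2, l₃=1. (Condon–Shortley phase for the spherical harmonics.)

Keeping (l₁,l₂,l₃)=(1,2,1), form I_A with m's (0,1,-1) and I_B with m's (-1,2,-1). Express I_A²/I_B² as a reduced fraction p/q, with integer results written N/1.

1/2

Shared (l₁,l₂,l₃)=(1,2,1): N and (l;000)² cancel in I_A²/I_B².
A: Δ = 2!·0!·2!/5! = 1/30; Racah Σ t=1..1: t=1:−1/2 = -1/2; ⇒ 3j(1 2 1; 0 1 -1)² = 1/10, sgn -1
B: Δ = 2!·0!·2!/5! = 1/30; Racah Σ t=2..2: t=2:+1/4 = 1/4; ⇒ 3j(1 2 1; -1 2 -1)² = 1/5, sgn +1
I_A²/I_B² = (1/10)/(1/5) = 1/2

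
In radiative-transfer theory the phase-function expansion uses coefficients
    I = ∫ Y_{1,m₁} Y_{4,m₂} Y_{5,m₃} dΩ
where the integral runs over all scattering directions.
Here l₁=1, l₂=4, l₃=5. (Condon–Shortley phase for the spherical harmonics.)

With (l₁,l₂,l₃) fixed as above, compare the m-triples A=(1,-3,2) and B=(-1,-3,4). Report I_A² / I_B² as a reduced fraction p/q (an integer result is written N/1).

1/12

l's match ⇒ only the (l;m) 3-j factors differ between A and B.
A: triangle coeff Δ(1,4,5) = 1/495; Σ_t [0,0]: t=0:+1/10080 = 1/10080; (3j)²=1/165 [(1 4 5; 1 -3 2)], sign=-1
B: triangle coeff Δ(1,4,5) = 1/495; Σ_t [0,0]: t=0:+1/10080 = 1/10080; (3j)²=4/55 [(1 4 5; -1 -3 4)], sign=-1
I_A²/I_B² = (1/165)/(4/55) = 1/12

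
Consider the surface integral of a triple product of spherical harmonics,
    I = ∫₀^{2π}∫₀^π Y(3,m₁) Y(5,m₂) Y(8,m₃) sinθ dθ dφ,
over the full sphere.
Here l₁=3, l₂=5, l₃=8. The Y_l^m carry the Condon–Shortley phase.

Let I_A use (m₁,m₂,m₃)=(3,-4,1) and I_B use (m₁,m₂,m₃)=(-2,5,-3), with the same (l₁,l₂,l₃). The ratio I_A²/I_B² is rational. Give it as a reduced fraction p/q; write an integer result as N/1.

7/11

Same 3,5,8: normalisation and zero-m 3j drop out of the ratio.
A: Δ: 0! 6! 10! / 17! → 1/136136; sum: t=0:+1/261273600 = 1/261273600; 3j²(3 5 8; 3 -4 1) = Δ·Π!·Σ² = 1/19448  (sign -1)
B: Δ: 0! 6! 10! / 17! → 1/136136; sum: t=0:+1/435456000 = 1/435456000; 3j²(3 5 8; -2 5 -3) = Δ·Π!·Σ² = 1/12376  (sign -1)
I_A²/I_B² = (1/19448)/(1/12376) = 7/11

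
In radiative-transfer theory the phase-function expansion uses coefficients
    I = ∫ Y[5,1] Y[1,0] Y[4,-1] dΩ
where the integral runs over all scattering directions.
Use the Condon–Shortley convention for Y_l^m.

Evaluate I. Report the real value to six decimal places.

Rules hold: Σm=0, L=10 even, 4≤4≤6.
N = 11·3·9 = 297
Δ = 2!·8!·0!/11! = 1/495
Racah Σ t=1..1: t=1:−1/576 = -1/576
⇒ 3j(5 1 4; 0 0 0)² = 5/99, sgn -1
Racah Σ t=1..1: t=1:−1/720 = -1/720
⇒ 3j(5 1 4; 1 0 -1)² = 8/165, sgn +1
4πI² = N·(3j₀)²·(3jₘ)² = 8/11
I = -1·√(0.727273/4π) = -0.24057125

-0.240571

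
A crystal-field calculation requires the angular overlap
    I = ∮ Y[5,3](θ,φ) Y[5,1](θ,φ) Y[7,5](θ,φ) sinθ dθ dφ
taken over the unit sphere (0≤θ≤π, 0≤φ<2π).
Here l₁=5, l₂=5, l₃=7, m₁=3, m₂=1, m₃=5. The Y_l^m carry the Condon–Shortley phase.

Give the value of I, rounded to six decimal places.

0.000000

m-sum = 3 + 1 + 5 = 9 ≠ 0 ⇒ I = 0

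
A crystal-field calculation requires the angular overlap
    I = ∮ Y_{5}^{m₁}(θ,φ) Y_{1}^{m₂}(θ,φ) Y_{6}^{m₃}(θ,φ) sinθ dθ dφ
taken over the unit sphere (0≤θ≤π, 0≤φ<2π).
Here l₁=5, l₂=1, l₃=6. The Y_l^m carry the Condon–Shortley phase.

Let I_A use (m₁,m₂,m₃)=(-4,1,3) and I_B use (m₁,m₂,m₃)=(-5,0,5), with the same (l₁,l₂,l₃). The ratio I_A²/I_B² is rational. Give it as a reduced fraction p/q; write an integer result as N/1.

3/11

Shared (l₁,l₂,l₃)=(5,1,6): N and (l;000)² cancel in I_A²/I_B².
A: Δ = 0!·10!·2!/13! = 1/858; Racah Σ t=0..0: t=0:+1/725760 = 1/725760; ⇒ 3j(5 1 6; -4 1 3)² = 1/286, sgn -1
B: Δ = 0!·10!·2!/13! = 1/858; Racah Σ t=0..0: t=0:+1/3628800 = 1/3628800; ⇒ 3j(5 1 6; -5 0 5)² = 1/78, sgn -1
I_A²/I_B² = (1/286)/(1/78) = 3/11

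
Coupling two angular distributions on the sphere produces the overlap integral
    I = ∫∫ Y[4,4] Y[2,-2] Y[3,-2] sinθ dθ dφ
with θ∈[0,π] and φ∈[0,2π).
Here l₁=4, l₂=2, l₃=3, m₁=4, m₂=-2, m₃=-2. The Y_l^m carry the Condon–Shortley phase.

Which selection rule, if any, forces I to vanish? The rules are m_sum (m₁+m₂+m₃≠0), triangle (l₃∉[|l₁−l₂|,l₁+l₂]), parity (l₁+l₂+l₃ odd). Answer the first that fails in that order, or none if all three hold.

parity

Σmᵢ = 0  ✓
l₃∈[|l₁−l₂|,l₁+l₂]=[2,6], have l₃=3  ✓
Σlᵢ = 9 ⇒ odd  ✗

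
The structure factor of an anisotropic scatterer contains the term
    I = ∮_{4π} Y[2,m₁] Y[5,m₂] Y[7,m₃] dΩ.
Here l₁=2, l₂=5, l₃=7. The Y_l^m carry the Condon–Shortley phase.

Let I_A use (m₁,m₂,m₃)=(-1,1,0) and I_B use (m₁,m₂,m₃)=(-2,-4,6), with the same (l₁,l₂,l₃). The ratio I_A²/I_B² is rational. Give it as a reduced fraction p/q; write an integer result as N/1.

49/143

Same 2,5,7: normalisation and zero-m 3j drop out of the ratio.
A: Δ: 0! 4! 10! / 15! → 1/15015; sum: t=0:+1/103680 = 1/103680; 3j²(2 5 7; -1 1 0) = Δ·Π!·Σ² = 7/429  (sign -1)
B: Δ: 0! 4! 10! / 15! → 1/15015; sum: t=0:+1/8709120 = 1/8709120; 3j²(2 5 7; -2 -4 6) = Δ·Π!·Σ² = 1/21  (sign -1)
I_A²/I_B² = (7/429)/(1/21) = 49/143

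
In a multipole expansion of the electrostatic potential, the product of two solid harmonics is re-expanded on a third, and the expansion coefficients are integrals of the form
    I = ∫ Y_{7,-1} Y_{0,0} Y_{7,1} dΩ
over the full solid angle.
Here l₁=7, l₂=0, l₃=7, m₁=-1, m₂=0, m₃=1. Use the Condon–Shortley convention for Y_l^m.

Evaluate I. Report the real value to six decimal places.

m-sum 0 ✓  L=14 even ✓  7≤7≤7 ✓
Π(2lᵢ+1) = 15×1×15 = 225
triangle coeff Δ(7,0,7) = 1/15
Σ_t [0,0]: t=0:+1/25401600 = 1/25401600
(3j)²=1/15 [(7 0 7; 0 0 0)], sign=-1
Σ_t [0,0]: t=0:+1/29030400 = 1/29030400
(3j)²=1/15 [(7 0 7; -1 0 1)], sign=+1
⇒ 4πI² = 1/1
I = (-1)√(1/1/(4π)) = -0.28209479

-0.282095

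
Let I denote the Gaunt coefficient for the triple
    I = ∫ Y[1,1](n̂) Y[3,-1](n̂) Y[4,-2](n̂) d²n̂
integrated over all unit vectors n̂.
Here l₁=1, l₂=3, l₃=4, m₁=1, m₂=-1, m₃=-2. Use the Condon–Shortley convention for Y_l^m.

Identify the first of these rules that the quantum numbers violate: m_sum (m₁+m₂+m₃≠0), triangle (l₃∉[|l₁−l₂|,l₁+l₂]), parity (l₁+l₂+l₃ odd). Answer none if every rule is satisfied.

m₁+m₂+m₃ = 1 − 1 − 2 = -2  ✗
triangle: |1−3|=2 ≤ l₃=4 ≤ 1+3=4
parity: l₁+l₂+l₃ = 8 is even

m_sum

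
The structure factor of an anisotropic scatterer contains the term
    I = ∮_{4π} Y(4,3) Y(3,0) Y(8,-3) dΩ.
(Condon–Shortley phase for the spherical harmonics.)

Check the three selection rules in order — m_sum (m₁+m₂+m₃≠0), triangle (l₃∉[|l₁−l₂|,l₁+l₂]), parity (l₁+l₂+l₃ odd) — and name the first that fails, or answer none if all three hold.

triangle

azimuthal sum: 3 + 0 − 3 = 0  ✓
1 ≤ 8 ≤ 7 (triangle on l)  ✗
L = 4 + 3 + 8 = 15 (odd)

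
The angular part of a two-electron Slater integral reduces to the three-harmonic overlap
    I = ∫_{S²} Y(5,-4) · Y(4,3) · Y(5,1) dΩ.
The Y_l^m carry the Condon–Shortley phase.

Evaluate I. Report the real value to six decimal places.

Rules hold: Σm=0, L=14 even, 1≤5≤9.
N = 11·9·11 = 1089
Δ = 4!·6!·4!/15! = 1/3153150
Racah Σ t=0..4: t=0:+1/69120 t=1:−1/1728 t=2:+1/576 t=3:−1/1728 t=4:+1/69120 = 7/11520
⇒ 3j(5 4 5; 0 0 0)² = 2/143, sgn -1
Racah Σ t=3..4: t=3:−1/103680 t=4:+1/17280 = 1/20736
⇒ 3j(5 4 5; -4 3 1)² = 10/429, sgn +1
4πI² = N·(3j₀)²·(3jₘ)² = 60/169
I = -1·√(0.35503/4π) = -0.16808437

-0.168084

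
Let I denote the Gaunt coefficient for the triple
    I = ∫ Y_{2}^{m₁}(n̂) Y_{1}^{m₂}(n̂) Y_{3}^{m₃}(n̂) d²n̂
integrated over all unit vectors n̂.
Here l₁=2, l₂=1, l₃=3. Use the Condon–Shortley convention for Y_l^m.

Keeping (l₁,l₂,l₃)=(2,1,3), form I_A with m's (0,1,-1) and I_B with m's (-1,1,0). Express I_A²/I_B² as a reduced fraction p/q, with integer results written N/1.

2/1

Shared (l₁,l₂,l₃)=(2,1,3): N and (l;000)² cancel in I_A²/I_B².
A: Δ = 0!·4!·2!/7! = 1/105; Racah Σ t=0..0: t=0:+1/8 = 1/8; ⇒ 3j(2 1 3; 0 1 -1)² = 2/35, sgn +1
B: Δ = 0!·4!·2!/7! = 1/105; Racah Σ t=0..0: t=0:+1/12 = 1/12; ⇒ 3j(2 1 3; -1 1 0)² = 1/35, sgn -1
I_A²/I_B² = (2/35)/(1/35) = 2/1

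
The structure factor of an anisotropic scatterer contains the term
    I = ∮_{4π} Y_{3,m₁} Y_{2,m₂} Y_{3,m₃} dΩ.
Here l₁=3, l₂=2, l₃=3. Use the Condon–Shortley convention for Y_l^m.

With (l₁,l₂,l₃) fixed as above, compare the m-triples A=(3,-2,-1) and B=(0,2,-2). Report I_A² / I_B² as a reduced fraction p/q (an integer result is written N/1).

Shared (l₁,l₂,l₃)=(3,2,3): N and (l;000)² cancel in I_A²/I_B².
A: Δ = 2!·4!·2!/9! = 1/3780; Racah Σ t=0..0: t=0:+1/96 = 1/96; ⇒ 3j(3 2 3; 3 -2 -1)² = 1/42, sgn +1
B: Δ = 2!·4!·2!/9! = 1/3780; Racah Σ t=2..2: t=2:+1/24 = 1/24; ⇒ 3j(3 2 3; 0 2 -2)² = 1/21, sgn -1
I_A²/I_B² = (1/42)/(1/21) = 1/2

1/2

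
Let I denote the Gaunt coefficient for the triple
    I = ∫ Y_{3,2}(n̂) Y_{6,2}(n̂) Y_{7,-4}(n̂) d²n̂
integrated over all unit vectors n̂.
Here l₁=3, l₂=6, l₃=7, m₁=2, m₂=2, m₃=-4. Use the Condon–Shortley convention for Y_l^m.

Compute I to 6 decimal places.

0.049256

Checks pass: Σm=0; 16 even; l₃=7∈[3,9].
(2·3+1)(2·6+1)(2·7+1) = 1365
Δ: 2! 4! 10! / 17! → 1/2042040
sum: t=0:+1/207360 t=1:−1/57600 t=2:+1/207360 = -1/129600
3j²(3 6 7; 0 0 0) = Δ·Π!·Σ² = 168/12155  (sign +1)
sum: t=0:+1/967680 t=1:−1/725760 = -1/2903040
3j²(3 6 7; 2 2 -4) = Δ·Π!·Σ² = 5/3094  (sign +1)
combine: 4πI² = 1365·168/12155·5/3094 = 1260/41327
take √, sign +1: I = 0.04925648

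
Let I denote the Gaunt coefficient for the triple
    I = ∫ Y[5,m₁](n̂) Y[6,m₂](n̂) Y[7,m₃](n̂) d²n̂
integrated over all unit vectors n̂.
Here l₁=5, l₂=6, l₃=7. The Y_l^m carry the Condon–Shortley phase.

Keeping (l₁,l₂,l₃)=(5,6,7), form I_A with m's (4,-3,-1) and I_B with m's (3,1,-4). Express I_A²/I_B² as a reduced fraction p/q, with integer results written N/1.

3136/1485

l's match ⇒ only the (l;m) 3-j factors differ between A and B.
A: triangle coeff Δ(5,6,7) = 1/174594420; Σ_t [0,1]: t=0:+1/2073600 t=1:−1/6220800 = 1/3110400; (3j)²=3136/230945 [(5 6 7; 4 -3 -1)], sign=+1
B: triangle coeff Δ(5,6,7) = 1/174594420; Σ_t [0,2]: t=0:+1/5806080 t=1:−1/1036800 t=2:+1/2073600 = -1/3225600; (3j)²=27/4199 [(5 6 7; 3 1 -4)], sign=+1
I_A²/I_B² = (3136/230945)/(27/4199) = 3136/1485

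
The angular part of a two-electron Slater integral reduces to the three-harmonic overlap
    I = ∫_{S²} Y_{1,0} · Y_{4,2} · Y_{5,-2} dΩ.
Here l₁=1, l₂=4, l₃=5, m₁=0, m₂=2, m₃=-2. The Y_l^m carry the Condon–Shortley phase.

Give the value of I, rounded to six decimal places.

m-sum 0 ✓  L=10 even ✓  3≤5≤5 ✓
Π(2lᵢ+1) = 3×9×11 = 297
triangle coeff Δ(1,4,5) = 1/495
Σ_t [0,0]: t=0:+1/576 = 1/576
(3j)²=5/99 [(1 4 5; 0 0 0)], sign=-1
Σ_t [0,0]: t=0:+1/1440 = 1/1440
(3j)²=7/165 [(1 4 5; 0 2 -2)], sign=-1
⇒ 4πI² = 7/11
I = (+1)√(7/11/(4π)) = 0.22503380

0.225034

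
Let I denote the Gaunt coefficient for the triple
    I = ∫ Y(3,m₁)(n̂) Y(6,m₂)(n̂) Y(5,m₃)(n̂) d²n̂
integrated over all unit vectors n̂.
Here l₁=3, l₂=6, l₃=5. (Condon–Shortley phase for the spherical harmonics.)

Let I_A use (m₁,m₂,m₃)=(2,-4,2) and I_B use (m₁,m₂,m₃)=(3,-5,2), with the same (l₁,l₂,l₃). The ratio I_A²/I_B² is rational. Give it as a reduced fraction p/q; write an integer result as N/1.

3/11

Same 3,6,5: normalisation and zero-m 3j drop out of the ratio.
A: Δ: 4! 2! 8! / 15! → 1/675675; sum: t=0:+1/34560 t=1:−1/60480 = 1/80640; 3j²(3 6 5; 2 -4 2) = Δ·Π!·Σ² = 6/1001  (sign -1)
B: Δ: 4! 2! 8! / 15! → 1/675675; sum: t=0:+1/241920 = 1/241920; 3j²(3 6 5; 3 -5 2) = Δ·Π!·Σ² = 2/91  (sign -1)
I_A²/I_B² = (6/1001)/(2/91) = 3/11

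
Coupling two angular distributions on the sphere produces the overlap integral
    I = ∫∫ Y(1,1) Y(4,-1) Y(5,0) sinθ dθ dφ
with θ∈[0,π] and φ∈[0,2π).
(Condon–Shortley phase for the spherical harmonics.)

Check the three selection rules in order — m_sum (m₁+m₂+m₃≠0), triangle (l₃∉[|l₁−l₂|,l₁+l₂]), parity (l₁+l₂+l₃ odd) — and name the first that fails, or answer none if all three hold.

azimuthal sum: 1 − 1 + 0 = 0  ✓
3 ≤ 5 ≤ 5 (triangle on l)  ✓
L = 1 + 4 + 5 = 10 (even)  ✓

none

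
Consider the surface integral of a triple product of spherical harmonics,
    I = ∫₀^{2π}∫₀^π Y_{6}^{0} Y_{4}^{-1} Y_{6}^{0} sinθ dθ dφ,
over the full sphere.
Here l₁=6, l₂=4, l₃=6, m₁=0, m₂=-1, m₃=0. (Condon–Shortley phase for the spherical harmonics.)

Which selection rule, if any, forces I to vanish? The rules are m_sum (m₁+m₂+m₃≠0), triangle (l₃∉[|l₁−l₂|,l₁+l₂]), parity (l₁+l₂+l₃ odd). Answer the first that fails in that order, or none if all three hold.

Σmᵢ = -1  ✗
l₃∈[|l₁−l₂|,l₁+l₂]=[2,10], have l₃=6
Σlᵢ = 16 ⇒ even

m_sum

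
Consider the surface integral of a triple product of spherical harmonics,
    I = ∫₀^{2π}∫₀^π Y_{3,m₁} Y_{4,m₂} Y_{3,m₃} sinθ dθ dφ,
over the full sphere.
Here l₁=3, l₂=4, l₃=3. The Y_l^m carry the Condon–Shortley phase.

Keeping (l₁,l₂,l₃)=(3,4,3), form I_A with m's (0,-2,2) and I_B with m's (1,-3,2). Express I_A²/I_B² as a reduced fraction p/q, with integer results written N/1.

Shared (l₁,l₂,l₃)=(3,4,3): N and (l;000)² cancel in I_A²/I_B².
A: Δ = 4!·2!·4!/11! = 1/34650; Racah Σ t=1..2: t=1:−1/72 t=2:+1/96 = -1/288; ⇒ 3j(3 4 3; 0 -2 2)² = 1/462, sgn +1
B: Δ = 4!·2!·4!/11! = 1/34650; Racah Σ t=0..1: t=0:+1/288 t=1:−1/144 = -1/288; ⇒ 3j(3 4 3; 1 -3 2)² = 1/99, sgn +1
I_A²/I_B² = (1/462)/(1/99) = 3/14

3/14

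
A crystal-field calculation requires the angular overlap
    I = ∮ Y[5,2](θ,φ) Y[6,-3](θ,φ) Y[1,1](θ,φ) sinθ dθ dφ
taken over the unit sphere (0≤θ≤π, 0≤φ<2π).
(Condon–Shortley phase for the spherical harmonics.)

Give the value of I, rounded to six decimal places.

m-sum 0 ✓  L=12 even ✓  1≤1≤11 ✓
Π(2lᵢ+1) = 11×13×3 = 429
triangle coeff Δ(5,6,1) = 1/858
Σ_t [5,5]: t=5:−1/14400 = -1/14400
(3j)²=6/143 [(5 6 1; 0 0 0)], sign=+1
Σ_t [3,3]: t=3:−1/60480 = -1/60480
(3j)²=6/143 [(5 6 1; 2 -3 1)], sign=-1
⇒ 4πI² = 108/143
I = (-1)√(108/143/(4π)) = -0.24515397

-0.245154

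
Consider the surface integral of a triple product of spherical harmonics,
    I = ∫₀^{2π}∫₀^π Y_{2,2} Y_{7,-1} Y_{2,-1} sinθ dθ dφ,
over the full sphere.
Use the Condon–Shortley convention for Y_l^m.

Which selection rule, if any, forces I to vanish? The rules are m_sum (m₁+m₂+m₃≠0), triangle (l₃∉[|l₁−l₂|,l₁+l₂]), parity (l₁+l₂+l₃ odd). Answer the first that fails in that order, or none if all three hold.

Σmᵢ = 0  ✓
l₃∈[|l₁−l₂|,l₁+l₂]=[5,9], have l₃=2  ✗
Σlᵢ = 11 ⇒ odd

triangle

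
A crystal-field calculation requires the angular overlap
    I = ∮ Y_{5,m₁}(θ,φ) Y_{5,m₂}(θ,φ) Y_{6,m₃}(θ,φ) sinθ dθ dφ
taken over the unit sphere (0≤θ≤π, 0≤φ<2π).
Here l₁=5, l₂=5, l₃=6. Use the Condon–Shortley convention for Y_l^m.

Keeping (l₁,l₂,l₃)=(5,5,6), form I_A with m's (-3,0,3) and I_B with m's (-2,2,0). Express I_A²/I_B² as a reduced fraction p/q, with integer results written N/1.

625/432

l's match ⇒ only the (l;m) 3-j factors differ between A and B.
A: triangle coeff Δ(5,5,6) = 1/28588560; Σ_t [2,4]: t=2:+1/103680 t=3:−1/34560 t=4:+1/138240 = -1/82944; (3j)²=125/9724 [(5 5 6; -3 0 3)], sign=+1
B: triangle coeff Δ(5,5,6) = 1/28588560; Σ_t [1,4]: t=1:−1/3110400 t=2:+1/57600 t=3:−1/13824 t=4:+1/31104 = -1/43200; (3j)²=108/12155 [(5 5 6; -2 2 0)], sign=-1
I_A²/I_B² = (125/9724)/(108/12155) = 625/432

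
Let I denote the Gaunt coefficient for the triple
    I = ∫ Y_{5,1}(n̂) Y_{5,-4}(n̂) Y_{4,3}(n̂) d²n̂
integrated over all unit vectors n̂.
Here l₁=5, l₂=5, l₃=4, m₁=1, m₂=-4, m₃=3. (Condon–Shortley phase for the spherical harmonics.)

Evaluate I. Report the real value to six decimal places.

-0.168084

Rules hold: Σm=0, L=14 even, 0≤4≤10.
N = 11·11·9 = 1089
Δ = 6!·4!·4!/15! = 1/3153150
Racah Σ t=1..5: t=1:−1/69120 t=2:+1/1728 t=3:−1/576 t=4:+1/1728 t=5:−1/69120 = -7/11520
⇒ 3j(5 5 4; 0 0 0)² = 2/143, sgn -1
Racah Σ t=0..1: t=0:+1/103680 t=1:−1/17280 = -1/20736
⇒ 3j(5 5 4; 1 -4 3)² = 10/429, sgn +1
4πI² = N·(3j₀)²·(3jₘ)² = 60/169
I = -1·√(0.35503/4π) = -0.16808437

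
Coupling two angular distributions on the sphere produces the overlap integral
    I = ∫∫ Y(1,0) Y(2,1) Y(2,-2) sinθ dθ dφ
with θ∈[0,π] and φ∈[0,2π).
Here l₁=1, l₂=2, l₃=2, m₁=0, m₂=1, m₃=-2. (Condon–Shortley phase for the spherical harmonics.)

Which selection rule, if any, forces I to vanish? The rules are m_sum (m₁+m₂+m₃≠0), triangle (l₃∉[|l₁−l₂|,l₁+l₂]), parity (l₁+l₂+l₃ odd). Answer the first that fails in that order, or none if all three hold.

m_sum

azimuthal sum: 0 + 1 − 2 = -1  ✗
1 ≤ 2 ≤ 3 (triangle on l)
L = 1 + 2 + 2 = 5 (odd)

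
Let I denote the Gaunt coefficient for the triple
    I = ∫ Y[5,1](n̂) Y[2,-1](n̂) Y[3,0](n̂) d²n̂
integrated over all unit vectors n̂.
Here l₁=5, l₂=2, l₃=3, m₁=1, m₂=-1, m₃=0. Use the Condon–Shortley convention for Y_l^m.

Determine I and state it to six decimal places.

-0.214318

m-sum 0 ✓  L=10 even ✓  3≤3≤7 ✓
Π(2lᵢ+1) = 11×5×7 = 385
triangle coeff Δ(5,2,3) = 1/2310
Σ_t [2,2]: t=2:+1/144 = 1/144
(3j)²=10/231 [(5 2 3; 0 0 0)], sign=-1
Σ_t [1,1]: t=1:−1/216 = -1/216
(3j)²=8/231 [(5 2 3; 1 -1 0)], sign=+1
⇒ 4πI² = 400/693
I = (-1)√(400/693/(4π)) = -0.21431790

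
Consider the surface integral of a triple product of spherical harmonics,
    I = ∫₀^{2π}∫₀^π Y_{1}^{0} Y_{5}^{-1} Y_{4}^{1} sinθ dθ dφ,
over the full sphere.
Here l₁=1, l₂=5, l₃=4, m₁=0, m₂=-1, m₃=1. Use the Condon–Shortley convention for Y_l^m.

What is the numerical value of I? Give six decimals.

-0.240571

m-sum 0 ✓  L=10 even ✓  4≤4≤6 ✓
Π(2lᵢ+1) = 3×11×9 = 297
triangle coeff Δ(1,5,4) = 1/495
Σ_t [1,1]: t=1:−1/576 = -1/576
(3j)²=5/99 [(1 5 4; 0 0 0)], sign=-1
Σ_t [1,1]: t=1:−1/720 = -1/720
(3j)²=8/165 [(1 5 4; 0 -1 1)], sign=+1
⇒ 4πI² = 8/11
I = (-1)√(8/11/(4π)) = -0.24057125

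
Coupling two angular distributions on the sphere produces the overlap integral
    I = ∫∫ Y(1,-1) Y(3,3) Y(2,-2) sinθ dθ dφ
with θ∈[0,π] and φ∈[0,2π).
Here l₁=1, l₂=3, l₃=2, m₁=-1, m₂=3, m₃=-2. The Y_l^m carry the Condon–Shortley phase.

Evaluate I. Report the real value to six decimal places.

Rules hold: Σm=0, L=6 even, 2≤2≤4.
N = 3·7·5 = 105
Δ = 2!·0!·4!/7! = 1/105
Racah Σ t=1..1: t=1:−1/4 = -1/4
⇒ 3j(1 3 2; 0 0 0)² = 3/35, sgn -1
Racah Σ t=2..2: t=2:+1/48 = 1/48
⇒ 3j(1 3 2; -1 3 -2)² = 1/7, sgn +1
4πI² = N·(3j₀)²·(3jₘ)² = 9/7
I = -1·√(1.28571/4π) = -0.31986543

-0.319865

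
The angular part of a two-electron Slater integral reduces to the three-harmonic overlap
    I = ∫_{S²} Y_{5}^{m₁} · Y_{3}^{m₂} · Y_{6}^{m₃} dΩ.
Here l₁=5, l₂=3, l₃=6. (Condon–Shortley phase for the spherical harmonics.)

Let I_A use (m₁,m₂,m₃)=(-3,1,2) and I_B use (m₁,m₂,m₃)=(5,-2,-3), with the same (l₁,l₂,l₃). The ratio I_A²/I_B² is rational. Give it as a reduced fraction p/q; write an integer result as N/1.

49/18

Same 5,3,6: normalisation and zero-m 3j drop out of the ratio.
A: Δ: 2! 8! 4! / 15! → 1/675675; sum: t=0:+1/1935360 t=1:−1/30240 t=2:+1/11520 = 1/18432; 3j²(5 3 6; -3 1 2) = Δ·Π!·Σ² = 7/429  (sign +1)
B: Δ: 2! 8! 4! / 15! → 1/675675; sum: t=0:+1/483840 = 1/483840; 3j²(5 3 6; 5 -2 -3) = Δ·Π!·Σ² = 6/1001  (sign -1)
I_A²/I_B² = (7/429)/(6/1001) = 49/18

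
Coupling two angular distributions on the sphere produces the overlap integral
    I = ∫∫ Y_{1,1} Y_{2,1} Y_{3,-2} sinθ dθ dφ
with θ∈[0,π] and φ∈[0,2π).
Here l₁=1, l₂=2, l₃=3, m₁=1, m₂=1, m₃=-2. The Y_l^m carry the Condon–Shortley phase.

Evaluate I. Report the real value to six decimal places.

0.261169

Checks pass: Σm=0; 6 even; l₃=3∈[1,3].
(2·1+1)(2·2+1)(2·3+1) = 105
Δ: 0! 2! 4! / 7! → 1/105
sum: t=0:+1/4 = 1/4
3j²(1 2 3; 0 0 0) = Δ·Π!·Σ² = 3/35  (sign -1)
sum: t=0:+1/12 = 1/12
3j²(1 2 3; 1 1 -2) = Δ·Π!·Σ² = 2/21  (sign -1)
combine: 4πI² = 105·3/35·2/21 = 6/7
take √, sign +1: I = 0.26116903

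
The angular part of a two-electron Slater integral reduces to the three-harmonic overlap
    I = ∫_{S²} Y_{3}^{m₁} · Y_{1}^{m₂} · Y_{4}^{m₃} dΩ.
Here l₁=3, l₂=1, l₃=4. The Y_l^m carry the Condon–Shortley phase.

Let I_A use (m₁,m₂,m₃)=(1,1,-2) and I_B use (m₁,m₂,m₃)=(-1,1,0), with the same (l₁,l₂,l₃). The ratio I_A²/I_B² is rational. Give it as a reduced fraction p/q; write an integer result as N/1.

5/2

Shared (l₁,l₂,l₃)=(3,1,4): N and (l;000)² cancel in I_A²/I_B².
A: Δ = 0!·6!·2!/9! = 1/252; Racah Σ t=0..0: t=0:+1/96 = 1/96; ⇒ 3j(3 1 4; 1 1 -2)² = 5/84, sgn +1
B: Δ = 0!·6!·2!/9! = 1/252; Racah Σ t=0..0: t=0:+1/96 = 1/96; ⇒ 3j(3 1 4; -1 1 0)² = 1/42, sgn +1
I_A²/I_B² = (5/84)/(1/42) = 5/2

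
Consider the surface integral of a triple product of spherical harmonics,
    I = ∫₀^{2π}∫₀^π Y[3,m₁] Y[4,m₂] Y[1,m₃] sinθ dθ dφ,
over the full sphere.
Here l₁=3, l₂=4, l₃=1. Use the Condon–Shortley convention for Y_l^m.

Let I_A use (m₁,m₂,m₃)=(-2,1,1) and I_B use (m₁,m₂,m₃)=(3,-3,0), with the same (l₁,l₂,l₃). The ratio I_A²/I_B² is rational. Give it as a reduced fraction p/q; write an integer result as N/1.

3/7

Same 3,4,1: normalisation and zero-m 3j drop out of the ratio.
A: Δ: 6! 0! 2! / 9! → 1/252; sum: t=5:−1/240 = -1/240; 3j²(3 4 1; -2 1 1) = Δ·Π!·Σ² = 1/84  (sign -1)
B: Δ: 6! 0! 2! / 9! → 1/252; sum: t=0:+1/720 = 1/720; 3j²(3 4 1; 3 -3 0) = Δ·Π!·Σ² = 1/36  (sign -1)
I_A²/I_B² = (1/84)/(1/36) = 3/7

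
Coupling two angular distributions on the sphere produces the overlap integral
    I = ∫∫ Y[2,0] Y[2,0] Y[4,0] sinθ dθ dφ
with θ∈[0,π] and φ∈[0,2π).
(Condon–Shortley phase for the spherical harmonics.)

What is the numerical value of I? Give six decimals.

0.241796

Rules hold: Σm=0, L=8 even, 0≤4≤4.
N = 5·5·9 = 225
Δ = 0!·4!·4!/9! = 1/630
Racah Σ t=0..0: t=0:+1/16 = 1/16
⇒ 3j(2 2 4; 0 0 0)² = 2/35, sgn +1
(m-triple is (0,0,0) — same symbol as above.)
4πI² = N·(3j₀)²·(3jₘ)² = 36/49
I = +1·√(0.734694/4π) = 0.24179554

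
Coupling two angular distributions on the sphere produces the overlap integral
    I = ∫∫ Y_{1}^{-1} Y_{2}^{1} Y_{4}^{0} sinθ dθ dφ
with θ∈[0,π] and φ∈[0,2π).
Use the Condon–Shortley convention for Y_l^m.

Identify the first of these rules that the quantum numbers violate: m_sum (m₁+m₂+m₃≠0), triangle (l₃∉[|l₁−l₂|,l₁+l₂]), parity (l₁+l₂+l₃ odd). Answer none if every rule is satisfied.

m₁+m₂+m₃ = -1 + 1 + 0 = 0  ✓
triangle: |1−2|=1 ≤ l₃=4 ≤ 1+2=3  ✗
parity: l₁+l₂+l₃ = 7 is odd

triangle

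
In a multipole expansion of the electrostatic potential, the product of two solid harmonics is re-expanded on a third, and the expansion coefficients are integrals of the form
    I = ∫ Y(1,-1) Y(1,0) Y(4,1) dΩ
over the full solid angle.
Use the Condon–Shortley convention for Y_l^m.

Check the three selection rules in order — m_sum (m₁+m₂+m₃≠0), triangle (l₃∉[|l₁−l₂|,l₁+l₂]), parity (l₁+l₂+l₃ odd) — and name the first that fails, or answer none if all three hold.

triangle

azimuthal sum: -1 + 0 + 1 = 0  ✓
0 ≤ 4 ≤ 2 (triangle on l)  ✗
L = 1 + 1 + 4 = 6 (even)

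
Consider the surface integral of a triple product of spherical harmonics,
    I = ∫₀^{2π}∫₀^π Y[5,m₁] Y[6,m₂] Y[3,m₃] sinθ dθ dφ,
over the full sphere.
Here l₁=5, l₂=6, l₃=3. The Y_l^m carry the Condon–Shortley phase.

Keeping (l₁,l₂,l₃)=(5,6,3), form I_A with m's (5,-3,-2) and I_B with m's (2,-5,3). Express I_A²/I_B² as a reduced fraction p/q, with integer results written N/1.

Same 5,6,3: normalisation and zero-m 3j drop out of the ratio.
A: Δ: 8! 2! 4! / 15! → 1/675675; sum: t=0:+1/483840 = 1/483840; 3j²(5 6 3; 5 -3 -2) = Δ·Π!·Σ² = 6/1001  (sign -1)
B: Δ: 8! 2! 4! / 15! → 1/675675; sum: t=1:−1/241920 = -1/241920; 3j²(5 6 3; 2 -5 3) = Δ·Π!·Σ² = 2/91  (sign -1)
I_A²/I_B² = (6/1001)/(2/91) = 3/11

3/11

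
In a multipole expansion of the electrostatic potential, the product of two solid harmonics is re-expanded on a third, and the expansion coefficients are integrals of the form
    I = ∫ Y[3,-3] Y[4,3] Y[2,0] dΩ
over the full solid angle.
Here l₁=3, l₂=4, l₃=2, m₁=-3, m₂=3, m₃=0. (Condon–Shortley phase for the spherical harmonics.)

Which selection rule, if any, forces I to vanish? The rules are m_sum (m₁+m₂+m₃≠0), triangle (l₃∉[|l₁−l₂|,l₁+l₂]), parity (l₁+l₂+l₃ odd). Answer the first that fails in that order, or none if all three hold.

m₁+m₂+m₃ = -3 + 3 + 0 = 0  ✓
triangle: |3−4|=1 ≤ l₃=2 ≤ 3+4=7  ✓
parity: l₁+l₂+l₃ = 9 is odd  ✗

parity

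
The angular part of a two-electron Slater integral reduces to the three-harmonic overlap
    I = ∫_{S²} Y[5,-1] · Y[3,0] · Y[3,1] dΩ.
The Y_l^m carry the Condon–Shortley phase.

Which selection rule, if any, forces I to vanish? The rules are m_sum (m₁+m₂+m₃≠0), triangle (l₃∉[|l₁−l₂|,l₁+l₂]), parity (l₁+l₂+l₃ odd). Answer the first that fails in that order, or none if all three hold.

parity

Σmᵢ = 0  ✓
l₃∈[|l₁−l₂|,l₁+l₂]=[2,8], have l₃=3  ✓
Σlᵢ = 11 ⇒ odd  ✗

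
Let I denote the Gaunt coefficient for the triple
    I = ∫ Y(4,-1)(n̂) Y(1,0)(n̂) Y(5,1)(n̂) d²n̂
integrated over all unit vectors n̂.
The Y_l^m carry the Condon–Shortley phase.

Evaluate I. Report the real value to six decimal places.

m-sum 0 ✓  L=10 even ✓  3≤5≤5 ✓
Π(2lᵢ+1) = 9×3×11 = 297
triangle coeff Δ(4,1,5) = 1/495
Σ_t [0,0]: t=0:+1/576 = 1/576
(3j)²=5/99 [(4 1 5; 0 0 0)], sign=-1
Σ_t [0,0]: t=0:+1/720 = 1/720
(3j)²=8/165 [(4 1 5; -1 0 1)], sign=+1
⇒ 4πI² = 8/11
I = (-1)√(8/11/(4π)) = -0.24057125

-0.240571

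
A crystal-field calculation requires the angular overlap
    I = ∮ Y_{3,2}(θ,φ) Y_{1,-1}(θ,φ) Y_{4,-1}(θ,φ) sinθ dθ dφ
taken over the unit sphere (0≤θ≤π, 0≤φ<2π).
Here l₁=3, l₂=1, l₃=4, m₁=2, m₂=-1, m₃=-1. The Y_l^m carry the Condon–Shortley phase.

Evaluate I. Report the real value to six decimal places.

m-sum 0 ✓  L=8 even ✓  2≤4≤4 ✓
Π(2lᵢ+1) = 7×3×9 = 189
triangle coeff Δ(3,1,4) = 1/252
Σ_t [0,0]: t=0:+1/36 = 1/36
(3j)²=4/63 [(3 1 4; 0 0 0)], sign=+1
Σ_t [0,0]: t=0:+1/240 = 1/240
(3j)²=1/84 [(3 1 4; 2 -1 -1)], sign=-1
⇒ 4πI² = 1/7
I = (-1)√(1/7/(4π)) = -0.10662181

-0.106622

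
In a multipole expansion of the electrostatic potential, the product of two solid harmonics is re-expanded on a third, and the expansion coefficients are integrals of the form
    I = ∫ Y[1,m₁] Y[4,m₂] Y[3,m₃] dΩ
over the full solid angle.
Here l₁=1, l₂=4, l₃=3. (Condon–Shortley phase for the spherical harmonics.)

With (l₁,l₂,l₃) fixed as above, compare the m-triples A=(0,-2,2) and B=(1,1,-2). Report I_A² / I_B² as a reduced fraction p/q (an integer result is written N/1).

Shared (l₁,l₂,l₃)=(1,4,3): N and (l;000)² cancel in I_A²/I_B².
A: Δ = 2!·0!·6!/9! = 1/252; Racah Σ t=1..1: t=1:−1/120 = -1/120; ⇒ 3j(1 4 3; 0 -2 2)² = 1/21, sgn +1
B: Δ = 2!·0!·6!/9! = 1/252; Racah Σ t=0..0: t=0:+1/240 = 1/240; ⇒ 3j(1 4 3; 1 1 -2)² = 1/84, sgn -1
I_A²/I_B² = (1/21)/(1/84) = 4/1

4/1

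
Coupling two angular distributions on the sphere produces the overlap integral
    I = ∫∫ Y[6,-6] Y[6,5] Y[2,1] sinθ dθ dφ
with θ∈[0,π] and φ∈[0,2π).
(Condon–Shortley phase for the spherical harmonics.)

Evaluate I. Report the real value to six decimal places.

0.178412

m-sum 0 ✓  L=14 even ✓  0≤2≤12 ✓
Π(2lᵢ+1) = 13×13×5 = 845
triangle coeff Δ(6,6,2) = 1/90090
Σ_t [4,6]: t=4:+1/69120 t=5:−1/14400 t=6:+1/69120 = -7/172800
(3j)²=14/715 [(6 6 2; 0 0 0)], sign=-1
Σ_t [10,10]: t=10:+1/7257600 = 1/7257600
(3j)²=11/455 [(6 6 2; -6 5 1)], sign=-1
⇒ 4πI² = 2/5
I = (+1)√(2/5/(4π)) = 0.17841241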